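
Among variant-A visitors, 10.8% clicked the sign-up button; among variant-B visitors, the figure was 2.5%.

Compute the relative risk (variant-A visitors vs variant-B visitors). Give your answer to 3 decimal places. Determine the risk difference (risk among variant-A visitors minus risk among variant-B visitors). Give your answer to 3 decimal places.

RR = 0.10800 / 0.02500 = 4.320
risk difference = 0.10800 − 0.02500 = 0.083

RR = 4.320; RD = 0.083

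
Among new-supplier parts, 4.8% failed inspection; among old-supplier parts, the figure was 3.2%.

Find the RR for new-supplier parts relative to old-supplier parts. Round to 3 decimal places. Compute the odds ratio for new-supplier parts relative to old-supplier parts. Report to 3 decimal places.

RR = 1.500; OR = 1.525

RR = 0.04800 / 0.03200 = 1.500
odds, new-supplier parts = 0.04800/0.95200 = 0.05042
odds, old-supplier parts = 0.03200/0.96800 = 0.03306
OR = 0.05042 / 0.03306 = 1.525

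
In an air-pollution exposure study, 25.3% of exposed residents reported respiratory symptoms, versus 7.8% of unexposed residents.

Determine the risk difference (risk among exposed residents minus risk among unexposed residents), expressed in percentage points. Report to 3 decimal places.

risk difference = 0.2530 − 0.0780 = 0.1750 → 17.500 percentage points

17.500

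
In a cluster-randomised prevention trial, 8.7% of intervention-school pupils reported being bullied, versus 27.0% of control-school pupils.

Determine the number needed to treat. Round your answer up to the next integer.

absolute risk difference = 0.183000
1 / 0.183000 = 5.464 → round up → 6

6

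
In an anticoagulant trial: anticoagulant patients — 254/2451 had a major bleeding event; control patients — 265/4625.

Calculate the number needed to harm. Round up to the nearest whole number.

22

risk, anticoagulant patients = 254/2451 = 0.103631
risk, control patients = 265/4625 = 0.057297
absolute risk difference = 0.046334
1 / 0.046334 = 21.582 → round up → 22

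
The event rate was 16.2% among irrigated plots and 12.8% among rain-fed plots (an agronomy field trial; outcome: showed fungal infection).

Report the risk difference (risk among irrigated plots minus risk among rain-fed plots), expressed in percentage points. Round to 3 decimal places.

3.400

risk difference = 0.1620 − 0.1280 = 0.0340 → 3.400 percentage points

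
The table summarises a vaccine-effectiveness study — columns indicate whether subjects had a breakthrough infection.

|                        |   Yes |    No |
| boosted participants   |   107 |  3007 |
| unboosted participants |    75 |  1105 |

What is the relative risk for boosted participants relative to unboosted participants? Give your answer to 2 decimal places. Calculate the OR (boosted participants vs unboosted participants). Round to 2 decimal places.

risk, boosted participants = 107/3114 = 0.03436
risk, unboosted participants = 75/1180 = 0.06356
RR = 0.03436 / 0.06356 = 0.54
OR = (107 × 1105) / (3007 × 75) = 118235/225525 ≈ 0.52

RR = 0.54; OR = 0.52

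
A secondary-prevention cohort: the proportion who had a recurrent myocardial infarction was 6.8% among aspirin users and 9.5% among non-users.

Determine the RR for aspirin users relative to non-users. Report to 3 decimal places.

RR = 0.0680 / 0.0950 = 0.716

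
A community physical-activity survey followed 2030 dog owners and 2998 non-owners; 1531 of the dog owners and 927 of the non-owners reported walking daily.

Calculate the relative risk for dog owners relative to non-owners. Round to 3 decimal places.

risk, dog owners = 1531/2030 = 0.7542
risk, non-owners = 927/2998 = 0.3092
RR = 0.7542 / 0.3092 = 2.439

2.439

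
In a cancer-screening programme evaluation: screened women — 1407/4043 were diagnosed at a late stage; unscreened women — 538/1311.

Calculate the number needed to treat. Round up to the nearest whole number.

17

risk, screened women = 1407/4043 = 0.348009
risk, unscreened women = 538/1311 = 0.410374
absolute risk difference = 0.062365
1 / 0.062365 = 16.035 → round up → 17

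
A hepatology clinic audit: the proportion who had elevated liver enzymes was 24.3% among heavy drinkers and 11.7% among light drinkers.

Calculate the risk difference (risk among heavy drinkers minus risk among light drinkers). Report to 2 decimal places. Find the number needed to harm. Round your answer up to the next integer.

RD = 0.13; NNH = 8

risk difference = 0.2430 − 0.1170 = 0.13
absolute risk difference = 0.126000
1 / 0.126000 = 7.937 → round up → 8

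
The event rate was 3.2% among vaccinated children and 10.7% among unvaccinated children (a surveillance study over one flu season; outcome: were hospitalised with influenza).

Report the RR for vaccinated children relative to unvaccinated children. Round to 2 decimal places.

RR = 0.03200 / 0.10700 = 0.30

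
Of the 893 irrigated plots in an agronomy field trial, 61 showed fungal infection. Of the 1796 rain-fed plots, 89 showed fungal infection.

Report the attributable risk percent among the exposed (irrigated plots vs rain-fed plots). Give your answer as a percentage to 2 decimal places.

risk, irrigated plots = 61/893 = 0.06831
risk, rain-fed plots = 89/1796 = 0.04955
AR% = (0.06831 − 0.04955) / 0.06831 = 0.2746 → 27.46%

27.46%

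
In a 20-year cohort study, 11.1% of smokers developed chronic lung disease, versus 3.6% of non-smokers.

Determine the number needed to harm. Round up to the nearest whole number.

absolute risk difference = 0.075000
1 / 0.075000 = 13.333 → round up → 14

NNH = 14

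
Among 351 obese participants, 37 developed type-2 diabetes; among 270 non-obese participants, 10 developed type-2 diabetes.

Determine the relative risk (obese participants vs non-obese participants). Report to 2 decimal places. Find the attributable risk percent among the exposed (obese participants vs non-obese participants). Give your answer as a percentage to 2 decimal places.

RR = 2.85; AR% = 64.86%

risk, obese participants = 37/351 = 0.10541
risk, non-obese participants = 10/270 = 0.03704
RR = 0.10541 / 0.03704 = 2.85
AR% = (0.10541 − 0.03704) / 0.10541 = 0.6486 → 64.86%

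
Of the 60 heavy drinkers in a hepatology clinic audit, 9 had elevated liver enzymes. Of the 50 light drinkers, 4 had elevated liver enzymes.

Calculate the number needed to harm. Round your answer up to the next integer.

risk, heavy drinkers = 9/60 = 0.150000
risk, light drinkers = 4/50 = 0.080000
absolute risk difference = 0.070000
1 / 0.070000 = 14.286 → round up → 15

15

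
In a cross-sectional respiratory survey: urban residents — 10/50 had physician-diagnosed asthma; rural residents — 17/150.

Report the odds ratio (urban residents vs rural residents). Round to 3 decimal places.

odds, urban residents = 10/40 = 0.2500
odds, rural residents = 17/133 = 0.1278
OR = 0.2500 / 0.1278 = 1.956

1.956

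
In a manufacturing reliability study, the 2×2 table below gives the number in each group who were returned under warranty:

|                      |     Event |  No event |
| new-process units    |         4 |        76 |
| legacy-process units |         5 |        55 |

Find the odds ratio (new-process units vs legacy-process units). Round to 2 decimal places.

OR = (4 × 55) / (76 × 5) = 220/380 ≈ 0.58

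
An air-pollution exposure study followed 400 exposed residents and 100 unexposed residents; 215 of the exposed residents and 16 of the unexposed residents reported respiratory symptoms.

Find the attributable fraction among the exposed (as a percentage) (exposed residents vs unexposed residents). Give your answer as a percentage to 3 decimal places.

AR% = 70.233%

risk, exposed residents = 215/400 = 0.5375
risk, unexposed residents = 16/100 = 0.1600
AR% = (0.5375 − 0.1600) / 0.5375 = 0.7023 → 70.233%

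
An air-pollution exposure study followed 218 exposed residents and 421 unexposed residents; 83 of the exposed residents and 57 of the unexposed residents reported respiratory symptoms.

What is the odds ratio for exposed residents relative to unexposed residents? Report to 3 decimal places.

3.926

odds, exposed residents = 83/135 = 0.6148
odds, unexposed residents = 57/364 = 0.1566
OR = 0.6148 / 0.1566 = 3.926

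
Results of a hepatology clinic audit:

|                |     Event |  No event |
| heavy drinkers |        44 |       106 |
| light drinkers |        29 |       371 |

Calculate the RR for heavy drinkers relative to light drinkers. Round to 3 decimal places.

4.046

risk, heavy drinkers = 44/150 = 0.2933
risk, light drinkers = 29/400 = 0.0725
RR = 0.2933 / 0.0725 = 4.046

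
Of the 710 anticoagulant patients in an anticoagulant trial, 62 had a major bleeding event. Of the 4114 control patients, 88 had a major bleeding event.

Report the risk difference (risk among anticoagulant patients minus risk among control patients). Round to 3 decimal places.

RD = 0.066

risk, anticoagulant patients = 62/710 = 0.08732
risk, control patients = 88/4114 = 0.02139
risk difference = 0.08732 − 0.02139 = 0.066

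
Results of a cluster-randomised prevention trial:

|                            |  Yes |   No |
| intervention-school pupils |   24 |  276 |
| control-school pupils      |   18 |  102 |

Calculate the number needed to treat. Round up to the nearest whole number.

risk, intervention-school pupils = 24/300 = 0.080000
risk, control-school pupils = 18/120 = 0.150000
absolute risk difference = 0.070000
1 / 0.070000 = 14.286 → round up → 15

NNT: 15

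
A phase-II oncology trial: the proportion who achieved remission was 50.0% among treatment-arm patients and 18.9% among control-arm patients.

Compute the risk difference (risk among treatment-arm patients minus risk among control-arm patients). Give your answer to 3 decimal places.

risk difference = 0.5000 − 0.1890 = 0.311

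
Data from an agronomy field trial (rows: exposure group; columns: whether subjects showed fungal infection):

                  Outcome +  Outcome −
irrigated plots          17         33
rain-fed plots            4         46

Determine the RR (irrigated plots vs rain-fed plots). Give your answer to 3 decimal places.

risk, irrigated plots = 17/50 = 0.3400
risk, rain-fed plots = 4/50 = 0.0800
RR = 0.3400 / 0.0800 = 4.250

4.250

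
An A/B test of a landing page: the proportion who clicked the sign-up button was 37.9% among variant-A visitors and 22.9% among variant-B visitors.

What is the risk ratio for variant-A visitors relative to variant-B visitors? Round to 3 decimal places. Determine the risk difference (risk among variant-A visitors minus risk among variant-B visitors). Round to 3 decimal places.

RR = 1.655; RD = 0.150

RR = 0.3790 / 0.2290 = 1.655
risk difference = 0.3790 − 0.2290 = 0.150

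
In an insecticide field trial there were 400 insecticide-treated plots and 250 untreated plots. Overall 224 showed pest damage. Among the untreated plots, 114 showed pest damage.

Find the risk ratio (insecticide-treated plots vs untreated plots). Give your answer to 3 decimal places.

RR ≈ 0.603

insecticide-treated plots with the outcome: 224 − 114 = 110
insecticide-treated plots without the outcome: 400 − 110 = 290
untreated plots without the outcome: 250 − 114 = 136
risk, insecticide-treated plots = 110/400 = 0.2750
risk, untreated plots = 114/250 = 0.4560
RR = 0.2750 / 0.4560 = 0.603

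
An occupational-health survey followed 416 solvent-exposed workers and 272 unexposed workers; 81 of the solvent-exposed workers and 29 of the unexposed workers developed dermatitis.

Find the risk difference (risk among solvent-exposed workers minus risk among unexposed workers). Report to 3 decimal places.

RD = 0.088

risk, solvent-exposed workers = 81/416 = 0.1947
risk, unexposed workers = 29/272 = 0.1066
risk difference = 0.1947 − 0.1066 = 0.088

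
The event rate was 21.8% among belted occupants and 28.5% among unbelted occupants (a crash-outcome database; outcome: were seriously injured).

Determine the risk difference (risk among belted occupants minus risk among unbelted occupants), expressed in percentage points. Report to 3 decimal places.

risk difference = 0.2180 − 0.2850 = -0.0670 → -6.700 percentage points

-6.700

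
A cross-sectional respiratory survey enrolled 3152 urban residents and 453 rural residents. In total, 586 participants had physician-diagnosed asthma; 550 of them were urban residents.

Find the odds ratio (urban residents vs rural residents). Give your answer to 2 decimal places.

2.45

urban residents without the outcome: 3152 − 550 = 2602
rural residents with the outcome: 586 − 550 = 36
rural residents without the outcome: 453 − 36 = 417
OR = (550 × 417) / (2602 × 36) = 229350/93672 ≈ 2.45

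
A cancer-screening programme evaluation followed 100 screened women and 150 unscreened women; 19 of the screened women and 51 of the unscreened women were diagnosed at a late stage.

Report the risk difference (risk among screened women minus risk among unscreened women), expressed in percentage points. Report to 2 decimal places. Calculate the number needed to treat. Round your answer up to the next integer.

risk, screened women = 19/100 = 0.1900
risk, unscreened women = 51/150 = 0.3400
risk difference = 0.1900 − 0.3400 = -0.1500 → -15.00 percentage points
absolute risk difference = 0.150000
1 / 0.150000 = 6.667 → round up → 7

RD = -15.00; NNT = 7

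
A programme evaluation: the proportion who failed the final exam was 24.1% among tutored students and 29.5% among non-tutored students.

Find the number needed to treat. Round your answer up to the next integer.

absolute risk difference = 0.054000
1 / 0.054000 = 18.519 → round up → 19

19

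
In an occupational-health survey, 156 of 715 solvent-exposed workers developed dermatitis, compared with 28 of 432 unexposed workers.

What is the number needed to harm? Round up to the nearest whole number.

risk, solvent-exposed workers = 156/715 = 0.218182
risk, unexposed workers = 28/432 = 0.064815
absolute risk difference = 0.153367
1 / 0.153367 = 6.520 → round up → 7

7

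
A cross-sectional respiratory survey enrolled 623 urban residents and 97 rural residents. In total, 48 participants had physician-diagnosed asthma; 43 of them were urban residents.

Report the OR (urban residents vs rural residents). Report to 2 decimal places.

1.36

urban residents without the outcome: 623 − 43 = 580
rural residents with the outcome: 48 − 43 = 5
rural residents without the outcome: 97 − 5 = 92
OR = (43 × 92) / (580 × 5) = 3956/2900 ≈ 1.36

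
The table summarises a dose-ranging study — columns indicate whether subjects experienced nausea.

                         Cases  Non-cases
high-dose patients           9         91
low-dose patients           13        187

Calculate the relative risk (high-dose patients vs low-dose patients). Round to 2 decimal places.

risk, high-dose patients = 9/100 = 0.0900
risk, low-dose patients = 13/200 = 0.0650
RR = 0.0900 / 0.0650 = 1.38

RR ≈ 1.38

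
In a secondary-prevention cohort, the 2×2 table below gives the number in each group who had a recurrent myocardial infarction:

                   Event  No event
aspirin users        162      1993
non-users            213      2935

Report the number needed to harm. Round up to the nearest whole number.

134

risk, aspirin users = 162/2155 = 0.075174
risk, non-users = 213/3148 = 0.067662
absolute risk difference = 0.007512
1 / 0.007512 = 133.120 → round up → 134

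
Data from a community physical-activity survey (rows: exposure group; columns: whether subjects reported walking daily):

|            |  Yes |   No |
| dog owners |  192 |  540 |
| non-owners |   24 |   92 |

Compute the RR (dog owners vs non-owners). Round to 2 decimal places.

risk, dog owners = 192/732 = 0.2623
risk, non-owners = 24/116 = 0.2069
RR = 0.2623 / 0.2069 = 1.27

1.27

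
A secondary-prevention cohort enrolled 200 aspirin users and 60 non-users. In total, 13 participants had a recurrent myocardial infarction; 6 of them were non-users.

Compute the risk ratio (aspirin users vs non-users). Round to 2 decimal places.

aspirin users with the outcome: 13 − 6 = 7
aspirin users without the outcome: 200 − 7 = 193
non-users without the outcome: 60 − 6 = 54
risk, aspirin users = 7/200 = 0.03500
risk, non-users = 6/60 = 0.10000
RR = 0.03500 / 0.10000 = 0.35

0.35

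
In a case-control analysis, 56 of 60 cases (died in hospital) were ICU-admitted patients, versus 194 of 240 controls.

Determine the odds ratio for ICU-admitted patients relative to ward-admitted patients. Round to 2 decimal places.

OR = (56 × 46) / (194 × 4) = 2576/776 ≈ 3.32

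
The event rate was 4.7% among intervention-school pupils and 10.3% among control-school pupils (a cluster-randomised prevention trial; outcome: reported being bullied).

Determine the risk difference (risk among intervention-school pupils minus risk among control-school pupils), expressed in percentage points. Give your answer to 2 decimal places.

risk difference = 0.04700 − 0.10300 = -0.05600 → -5.60 percentage points

RD: -5.60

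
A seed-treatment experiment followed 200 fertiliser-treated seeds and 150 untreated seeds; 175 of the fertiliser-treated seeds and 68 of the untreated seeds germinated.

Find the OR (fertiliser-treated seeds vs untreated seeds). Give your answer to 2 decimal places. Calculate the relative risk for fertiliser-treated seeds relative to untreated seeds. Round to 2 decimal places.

OR = 8.44; RR = 1.93

odds, fertiliser-treated seeds = 175/25 = 7.0000
odds, untreated seeds = 68/82 = 0.8293
OR = 7.0000 / 0.8293 = 8.44
risk, fertiliser-treated seeds = 175/200 = 0.8750
risk, untreated seeds = 68/150 = 0.4533
RR = 0.8750 / 0.4533 = 1.93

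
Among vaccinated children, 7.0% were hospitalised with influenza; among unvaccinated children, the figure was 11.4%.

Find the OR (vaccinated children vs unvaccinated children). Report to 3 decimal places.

OR: 0.585

odds, vaccinated children = 0.0700/0.9300 = 0.0753
odds, unvaccinated children = 0.1140/0.8860 = 0.1287
OR = 0.0753 / 0.1287 = 0.585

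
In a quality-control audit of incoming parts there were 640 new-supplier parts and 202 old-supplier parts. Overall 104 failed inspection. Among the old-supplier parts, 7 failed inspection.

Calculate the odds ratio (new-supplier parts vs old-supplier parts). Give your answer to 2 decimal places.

new-supplier parts with the outcome: 104 − 7 = 97
new-supplier parts without the outcome: 640 − 97 = 543
old-supplier parts without the outcome: 202 − 7 = 195
OR = (97 × 195) / (543 × 7) = 18915/3801 ≈ 4.98

4.98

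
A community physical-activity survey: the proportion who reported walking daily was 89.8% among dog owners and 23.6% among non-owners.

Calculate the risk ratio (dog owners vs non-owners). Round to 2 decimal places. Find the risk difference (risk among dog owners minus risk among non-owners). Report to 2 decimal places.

RR = 3.81; RD = 0.66

RR = 0.8980 / 0.2360 = 3.81
risk difference = 0.8980 − 0.2360 = 0.66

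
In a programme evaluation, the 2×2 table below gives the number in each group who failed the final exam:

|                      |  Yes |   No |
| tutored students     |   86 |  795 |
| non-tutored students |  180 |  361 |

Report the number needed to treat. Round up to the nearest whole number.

5

risk, tutored students = 86/881 = 0.097616
risk, non-tutored students = 180/541 = 0.332717
absolute risk difference = 0.235101
1 / 0.235101 = 4.253 → round up → 5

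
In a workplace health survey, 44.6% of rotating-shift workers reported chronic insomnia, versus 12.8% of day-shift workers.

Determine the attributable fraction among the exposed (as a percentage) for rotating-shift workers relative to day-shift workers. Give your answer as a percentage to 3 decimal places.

AR% = (0.4460 − 0.1280) / 0.4460 = 0.7130 → 71.300%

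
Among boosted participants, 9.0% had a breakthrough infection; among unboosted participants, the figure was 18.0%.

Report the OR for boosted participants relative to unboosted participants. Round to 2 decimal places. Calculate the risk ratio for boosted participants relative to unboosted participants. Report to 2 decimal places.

odds, boosted participants = 0.0900/0.9100 = 0.0989
odds, unboosted participants = 0.1800/0.8200 = 0.2195
OR = 0.0989 / 0.2195 = 0.45
RR = 0.0900 / 0.1800 = 0.50

OR = 0.45; RR = 0.50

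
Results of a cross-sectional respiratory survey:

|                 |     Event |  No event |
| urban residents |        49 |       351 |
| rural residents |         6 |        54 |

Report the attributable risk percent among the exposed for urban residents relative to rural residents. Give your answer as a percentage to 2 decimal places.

risk, urban residents = 49/400 = 0.1225
risk, rural residents = 6/60 = 0.1000
AR% = (0.1225 − 0.1000) / 0.1225 = 0.1837 → 18.37%

AR%: 18.37%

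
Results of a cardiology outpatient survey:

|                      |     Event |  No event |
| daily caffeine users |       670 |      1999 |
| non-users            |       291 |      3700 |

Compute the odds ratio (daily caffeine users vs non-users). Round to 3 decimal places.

OR = (670 × 3700) / (1999 × 291) = 2479000/581709 ≈ 4.262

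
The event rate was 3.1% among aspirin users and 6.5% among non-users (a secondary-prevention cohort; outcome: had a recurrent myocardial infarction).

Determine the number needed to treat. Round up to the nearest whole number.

absolute risk difference = 0.034000
1 / 0.034000 = 29.412 → round up → 30

NNT = 30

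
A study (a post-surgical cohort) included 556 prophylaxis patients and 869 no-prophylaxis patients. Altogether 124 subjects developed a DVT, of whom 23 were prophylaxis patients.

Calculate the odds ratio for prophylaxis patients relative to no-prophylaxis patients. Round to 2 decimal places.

0.33

prophylaxis patients without the outcome: 556 − 23 = 533
no-prophylaxis patients with the outcome: 124 − 23 = 101
no-prophylaxis patients without the outcome: 869 − 101 = 768
odds, prophylaxis patients = 23/533 = 0.04315
odds, no-prophylaxis patients = 101/768 = 0.13151
OR = 0.04315 / 0.13151 = 0.33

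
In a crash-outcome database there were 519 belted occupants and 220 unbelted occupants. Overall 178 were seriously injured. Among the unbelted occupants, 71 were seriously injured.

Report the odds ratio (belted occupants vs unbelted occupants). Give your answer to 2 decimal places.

0.55

belted occupants with the outcome: 178 − 71 = 107
belted occupants without the outcome: 519 − 107 = 412
unbelted occupants without the outcome: 220 − 71 = 149
OR = (107 × 149) / (412 × 71) = 15943/29252 ≈ 0.55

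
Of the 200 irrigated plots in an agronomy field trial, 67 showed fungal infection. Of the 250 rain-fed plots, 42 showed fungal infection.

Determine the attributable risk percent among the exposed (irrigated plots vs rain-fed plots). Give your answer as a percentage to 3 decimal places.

risk, irrigated plots = 67/200 = 0.3350
risk, rain-fed plots = 42/250 = 0.1680
AR% = (0.3350 − 0.1680) / 0.3350 = 0.4985 → 49.851%

AR% = 49.851%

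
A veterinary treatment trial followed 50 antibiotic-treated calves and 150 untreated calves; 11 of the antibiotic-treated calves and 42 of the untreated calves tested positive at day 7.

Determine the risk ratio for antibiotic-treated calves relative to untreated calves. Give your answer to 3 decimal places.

risk, antibiotic-treated calves = 11/50 = 0.2200
risk, untreated calves = 42/150 = 0.2800
RR = 0.2200 / 0.2800 = 0.786

RR ≈ 0.786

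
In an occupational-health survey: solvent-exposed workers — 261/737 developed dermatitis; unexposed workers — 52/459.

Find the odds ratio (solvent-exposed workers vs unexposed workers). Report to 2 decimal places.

OR = (261 × 407) / (476 × 52) = 106227/24752 ≈ 4.29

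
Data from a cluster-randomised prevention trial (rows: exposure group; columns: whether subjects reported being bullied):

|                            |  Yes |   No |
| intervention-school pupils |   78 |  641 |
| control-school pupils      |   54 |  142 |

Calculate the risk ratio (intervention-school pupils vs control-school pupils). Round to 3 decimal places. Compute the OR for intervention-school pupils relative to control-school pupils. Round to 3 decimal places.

RR = 0.394; OR = 0.320

risk, intervention-school pupils = 78/719 = 0.1085
risk, control-school pupils = 54/196 = 0.2755
RR = 0.1085 / 0.2755 = 0.394
OR = (78 × 142) / (641 × 54) = 11076/34614 ≈ 0.320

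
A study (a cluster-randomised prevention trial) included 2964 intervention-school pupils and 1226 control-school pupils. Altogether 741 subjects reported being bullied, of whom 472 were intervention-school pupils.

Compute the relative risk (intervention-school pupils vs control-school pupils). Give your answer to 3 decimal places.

0.726

intervention-school pupils without the outcome: 2964 − 472 = 2492
control-school pupils with the outcome: 741 − 472 = 269
control-school pupils without the outcome: 1226 − 269 = 957
risk, intervention-school pupils = 472/2964 = 0.1592
risk, control-school pupils = 269/1226 = 0.2194
RR = 0.1592 / 0.2194 = 0.726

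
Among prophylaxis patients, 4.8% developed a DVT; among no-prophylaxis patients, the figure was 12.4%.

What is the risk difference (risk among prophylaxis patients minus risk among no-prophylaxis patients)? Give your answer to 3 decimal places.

risk difference = 0.04800 − 0.12400 = -0.076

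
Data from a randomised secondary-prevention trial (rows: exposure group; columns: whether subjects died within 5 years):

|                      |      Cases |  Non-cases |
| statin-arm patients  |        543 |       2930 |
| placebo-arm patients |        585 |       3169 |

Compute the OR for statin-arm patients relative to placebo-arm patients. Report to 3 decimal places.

OR = (543 × 3169) / (2930 × 585) = 1720767/1714050 ≈ 1.004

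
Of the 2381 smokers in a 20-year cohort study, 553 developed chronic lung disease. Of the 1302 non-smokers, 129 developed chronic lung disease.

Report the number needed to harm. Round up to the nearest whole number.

NNH: 8

risk, smokers = 553/2381 = 0.232255
risk, non-smokers = 129/1302 = 0.099078
absolute risk difference = 0.133177
1 / 0.133177 = 7.509 → round up → 8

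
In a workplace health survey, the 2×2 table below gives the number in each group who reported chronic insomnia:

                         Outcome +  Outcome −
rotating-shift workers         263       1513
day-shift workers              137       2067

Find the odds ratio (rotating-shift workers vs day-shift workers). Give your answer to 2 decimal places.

odds, rotating-shift workers = 263/1513 = 0.1738
odds, day-shift workers = 137/2067 = 0.0663
OR = 0.1738 / 0.0663 = 2.62

OR ≈ 2.62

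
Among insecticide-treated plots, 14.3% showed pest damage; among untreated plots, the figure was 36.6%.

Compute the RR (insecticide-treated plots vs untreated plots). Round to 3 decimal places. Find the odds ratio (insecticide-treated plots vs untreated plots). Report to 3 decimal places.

RR = 0.1430 / 0.3660 = 0.391
odds, insecticide-treated plots = 0.1430/0.8570 = 0.1669
odds, untreated plots = 0.3660/0.6340 = 0.5773
OR = 0.1669 / 0.5773 = 0.289

RR = 0.391; OR = 0.289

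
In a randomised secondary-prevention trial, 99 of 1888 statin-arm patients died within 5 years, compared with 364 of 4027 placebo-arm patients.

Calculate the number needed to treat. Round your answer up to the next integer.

risk, statin-arm patients = 99/1888 = 0.052436
risk, placebo-arm patients = 364/4027 = 0.090390
absolute risk difference = 0.037953
1 / 0.037953 = 26.348 → round up → 27

NNT: 27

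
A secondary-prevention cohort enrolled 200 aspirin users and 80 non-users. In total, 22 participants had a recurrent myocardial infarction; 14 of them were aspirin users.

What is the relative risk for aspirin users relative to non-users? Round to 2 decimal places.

aspirin users without the outcome: 200 − 14 = 186
non-users with the outcome: 22 − 14 = 8
non-users without the outcome: 80 − 8 = 72
risk, aspirin users = 14/200 = 0.0700
risk, non-users = 8/80 = 0.1000
RR = 0.0700 / 0.1000 = 0.70

RR: 0.70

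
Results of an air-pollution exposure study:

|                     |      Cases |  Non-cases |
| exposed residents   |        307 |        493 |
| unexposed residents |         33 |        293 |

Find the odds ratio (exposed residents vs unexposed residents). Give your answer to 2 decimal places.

OR = (307 × 293) / (493 × 33) = 89951/16269 ≈ 5.53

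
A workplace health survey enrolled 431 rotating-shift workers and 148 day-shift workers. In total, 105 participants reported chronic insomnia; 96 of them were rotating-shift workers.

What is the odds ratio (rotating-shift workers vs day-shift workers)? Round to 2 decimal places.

4.43

rotating-shift workers without the outcome: 431 − 96 = 335
day-shift workers with the outcome: 105 − 96 = 9
day-shift workers without the outcome: 148 − 9 = 139
OR = (96 × 139) / (335 × 9) = 13344/3015 ≈ 4.43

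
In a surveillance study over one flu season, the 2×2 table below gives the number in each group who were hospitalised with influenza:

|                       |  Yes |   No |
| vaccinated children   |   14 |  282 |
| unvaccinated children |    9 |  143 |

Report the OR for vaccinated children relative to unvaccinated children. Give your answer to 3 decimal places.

OR = (14 × 143) / (282 × 9) = 2002/2538 ≈ 0.789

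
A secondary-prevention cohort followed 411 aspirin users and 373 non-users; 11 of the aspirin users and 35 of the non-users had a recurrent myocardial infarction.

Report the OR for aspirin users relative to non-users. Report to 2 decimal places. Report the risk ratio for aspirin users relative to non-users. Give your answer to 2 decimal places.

OR = (11 × 338) / (400 × 35) = 3718/14000 ≈ 0.27
risk, aspirin users = 11/411 = 0.02676
risk, non-users = 35/373 = 0.09383
RR = 0.02676 / 0.09383 = 0.29

OR = 0.27; RR = 0.29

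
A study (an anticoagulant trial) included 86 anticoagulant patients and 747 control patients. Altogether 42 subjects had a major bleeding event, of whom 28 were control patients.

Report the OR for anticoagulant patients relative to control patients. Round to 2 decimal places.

anticoagulant patients with the outcome: 42 − 28 = 14
anticoagulant patients without the outcome: 86 − 14 = 72
control patients without the outcome: 747 − 28 = 719
OR = (14 × 719) / (72 × 28) = 10066/2016 ≈ 4.99

OR ≈ 4.99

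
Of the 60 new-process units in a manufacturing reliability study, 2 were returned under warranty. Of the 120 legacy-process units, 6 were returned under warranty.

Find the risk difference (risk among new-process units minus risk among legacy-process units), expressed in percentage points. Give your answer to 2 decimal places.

risk, new-process units = 2/60 = 0.03333
risk, legacy-process units = 6/120 = 0.05000
risk difference = 0.03333 − 0.05000 = -0.01667 → -1.67 percentage points

RD: -1.67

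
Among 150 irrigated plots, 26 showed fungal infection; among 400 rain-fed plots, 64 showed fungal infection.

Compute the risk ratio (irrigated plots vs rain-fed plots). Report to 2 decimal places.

risk, irrigated plots = 26/150 = 0.1733
risk, rain-fed plots = 64/400 = 0.1600
RR = 0.1733 / 0.1600 = 1.08

RR = 1.08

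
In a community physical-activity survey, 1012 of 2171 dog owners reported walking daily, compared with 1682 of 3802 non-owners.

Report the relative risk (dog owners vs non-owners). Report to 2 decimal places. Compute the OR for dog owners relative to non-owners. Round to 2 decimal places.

RR = 1.05; OR = 1.10

risk, dog owners = 1012/2171 = 0.4661
risk, non-owners = 1682/3802 = 0.4424
RR = 0.4661 / 0.4424 = 1.05
OR = (1012 × 2120) / (1159 × 1682) = 2145440/1949438 ≈ 1.10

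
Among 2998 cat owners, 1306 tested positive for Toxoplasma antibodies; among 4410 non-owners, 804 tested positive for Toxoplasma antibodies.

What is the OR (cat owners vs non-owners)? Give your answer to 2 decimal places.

3.46

odds, cat owners = 1306/1692 = 0.7719
odds, non-owners = 804/3606 = 0.2230
OR = 0.7719 / 0.2230 = 3.46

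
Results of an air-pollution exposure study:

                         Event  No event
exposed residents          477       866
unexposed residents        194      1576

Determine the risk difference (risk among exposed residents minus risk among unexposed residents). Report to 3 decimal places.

RD: 0.246

risk, exposed residents = 477/1343 = 0.3552
risk, unexposed residents = 194/1770 = 0.1096
risk difference = 0.3552 − 0.1096 = 0.246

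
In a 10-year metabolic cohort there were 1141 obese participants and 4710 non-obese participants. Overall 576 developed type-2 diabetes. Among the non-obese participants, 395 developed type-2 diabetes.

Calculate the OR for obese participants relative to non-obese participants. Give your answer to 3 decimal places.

2.060

obese participants with the outcome: 576 − 395 = 181
obese participants without the outcome: 1141 − 181 = 960
non-obese participants without the outcome: 4710 − 395 = 4315
OR = (181 × 4315) / (960 × 395) = 781015/379200 ≈ 2.060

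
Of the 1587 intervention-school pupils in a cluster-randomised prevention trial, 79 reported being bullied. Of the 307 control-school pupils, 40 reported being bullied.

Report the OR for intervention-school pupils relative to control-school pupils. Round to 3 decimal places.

OR = (79 × 267) / (1508 × 40) = 21093/60320 ≈ 0.350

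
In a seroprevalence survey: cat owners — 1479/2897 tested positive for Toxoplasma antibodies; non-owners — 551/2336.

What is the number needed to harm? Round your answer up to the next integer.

4

risk, cat owners = 1479/2897 = 0.510528
risk, non-owners = 551/2336 = 0.235873
absolute risk difference = 0.274655
1 / 0.274655 = 3.641 → round up → 4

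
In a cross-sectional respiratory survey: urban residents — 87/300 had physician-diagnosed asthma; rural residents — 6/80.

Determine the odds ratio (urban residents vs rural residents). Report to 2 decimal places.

OR = (87 × 74) / (213 × 6) = 6438/1278 ≈ 5.04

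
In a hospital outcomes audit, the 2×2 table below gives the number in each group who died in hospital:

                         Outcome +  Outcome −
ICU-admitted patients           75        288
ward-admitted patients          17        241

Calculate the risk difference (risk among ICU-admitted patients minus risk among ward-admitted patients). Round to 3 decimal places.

RD = 0.141

risk, ICU-admitted patients = 75/363 = 0.2066
risk, ward-admitted patients = 17/258 = 0.0659
risk difference = 0.2066 − 0.0659 = 0.141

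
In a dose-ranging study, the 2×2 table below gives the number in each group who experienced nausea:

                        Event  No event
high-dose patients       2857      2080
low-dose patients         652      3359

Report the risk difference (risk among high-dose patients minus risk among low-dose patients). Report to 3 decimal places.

risk, high-dose patients = 2857/4937 = 0.5787
risk, low-dose patients = 652/4011 = 0.1626
risk difference = 0.5787 − 0.1626 = 0.416

RD ≈ 0.416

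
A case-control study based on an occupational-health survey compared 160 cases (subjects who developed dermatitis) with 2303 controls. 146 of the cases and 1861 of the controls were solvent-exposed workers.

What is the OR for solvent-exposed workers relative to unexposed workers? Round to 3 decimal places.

OR = (146 × 442) / (1861 × 14) = 64532/26054 ≈ 2.477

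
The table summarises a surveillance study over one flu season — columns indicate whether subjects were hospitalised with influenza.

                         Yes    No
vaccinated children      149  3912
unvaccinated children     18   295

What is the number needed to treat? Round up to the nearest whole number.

risk, vaccinated children = 149/4061 = 0.036690
risk, unvaccinated children = 18/313 = 0.057508
absolute risk difference = 0.020818
1 / 0.020818 = 48.035 → round up → 49

NNT ≈ 49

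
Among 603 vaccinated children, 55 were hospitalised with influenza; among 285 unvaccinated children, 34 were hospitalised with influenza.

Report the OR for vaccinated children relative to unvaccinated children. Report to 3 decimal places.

odds, vaccinated children = 55/548 = 0.1004
odds, unvaccinated children = 34/251 = 0.1355
OR = 0.1004 / 0.1355 = 0.741

OR: 0.741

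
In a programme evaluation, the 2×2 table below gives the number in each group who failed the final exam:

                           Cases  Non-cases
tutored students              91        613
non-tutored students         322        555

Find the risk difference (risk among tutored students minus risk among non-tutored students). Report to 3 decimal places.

RD ≈ -0.238

risk, tutored students = 91/704 = 0.1293
risk, non-tutored students = 322/877 = 0.3672
risk difference = 0.1293 − 0.3672 = -0.238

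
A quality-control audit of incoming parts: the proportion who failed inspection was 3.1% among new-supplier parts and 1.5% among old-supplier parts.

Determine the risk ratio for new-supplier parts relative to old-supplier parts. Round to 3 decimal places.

RR = 0.03100 / 0.01500 = 2.067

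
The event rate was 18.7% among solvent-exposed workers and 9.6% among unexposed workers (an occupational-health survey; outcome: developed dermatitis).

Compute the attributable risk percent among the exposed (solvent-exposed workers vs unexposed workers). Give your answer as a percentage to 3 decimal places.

AR% = (0.1870 − 0.0960) / 0.1870 = 0.4866 → 48.663%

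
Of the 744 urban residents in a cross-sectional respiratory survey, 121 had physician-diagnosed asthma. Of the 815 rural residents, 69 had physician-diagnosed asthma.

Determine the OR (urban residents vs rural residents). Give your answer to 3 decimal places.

OR = (121 × 746) / (623 × 69) = 90266/42987 ≈ 2.100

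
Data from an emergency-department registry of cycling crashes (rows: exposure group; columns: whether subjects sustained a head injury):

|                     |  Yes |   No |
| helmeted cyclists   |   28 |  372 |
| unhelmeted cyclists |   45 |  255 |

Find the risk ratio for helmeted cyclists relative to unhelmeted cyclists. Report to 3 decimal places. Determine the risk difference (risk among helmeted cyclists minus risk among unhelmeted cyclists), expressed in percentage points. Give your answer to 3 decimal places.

RR = 0.467; RD = -8.000

risk, helmeted cyclists = 28/400 = 0.0700
risk, unhelmeted cyclists = 45/300 = 0.1500
RR = 0.0700 / 0.1500 = 0.467
risk difference = 0.0700 − 0.1500 = -0.0800 → -8.000 percentage points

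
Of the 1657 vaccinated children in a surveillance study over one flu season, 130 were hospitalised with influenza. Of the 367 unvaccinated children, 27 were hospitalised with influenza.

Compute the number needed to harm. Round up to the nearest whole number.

205

risk, vaccinated children = 130/1657 = 0.078455
risk, unvaccinated children = 27/367 = 0.073569
absolute risk difference = 0.004886
1 / 0.004886 = 204.666 → round up → 205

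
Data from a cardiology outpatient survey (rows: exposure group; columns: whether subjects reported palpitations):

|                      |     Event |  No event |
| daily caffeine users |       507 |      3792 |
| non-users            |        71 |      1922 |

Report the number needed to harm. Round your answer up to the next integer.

risk, daily caffeine users = 507/4299 = 0.117934
risk, non-users = 71/1993 = 0.035625
absolute risk difference = 0.082310
1 / 0.082310 = 12.149 → round up → 13

13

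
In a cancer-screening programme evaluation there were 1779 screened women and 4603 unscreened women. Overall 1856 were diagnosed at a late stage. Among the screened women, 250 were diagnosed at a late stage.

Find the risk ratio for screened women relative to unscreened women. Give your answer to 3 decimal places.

screened women without the outcome: 1779 − 250 = 1529
unscreened women with the outcome: 1856 − 250 = 1606
unscreened women without the outcome: 4603 − 1606 = 2997
risk, screened women = 250/1779 = 0.1405
risk, unscreened women = 1606/4603 = 0.3489
RR = 0.1405 / 0.3489 = 0.403

RR ≈ 0.403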